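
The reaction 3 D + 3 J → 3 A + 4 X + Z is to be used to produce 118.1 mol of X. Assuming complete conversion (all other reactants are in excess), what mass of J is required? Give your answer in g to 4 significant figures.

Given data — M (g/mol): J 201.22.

17820 g

n(X) = 118.1 mol
n(J) = (3/4) × 118.1 = 88.58 mol
mass = 88.58 × 201.22 = 17820 g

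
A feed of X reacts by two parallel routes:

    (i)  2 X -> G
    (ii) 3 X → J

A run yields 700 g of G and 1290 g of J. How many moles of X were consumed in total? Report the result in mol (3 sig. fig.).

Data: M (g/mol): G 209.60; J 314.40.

19.0 mol

n(G) = 700 / 209.60 = 3.340 mol
n(J) = 1290 / 314.40 = 4.103 mol
n(X) via (i) = (2/1)×3.340 = 6.680 mol
n(X) via (ii) = (3/1)×4.103 = 12.31 mol
total n(X) = 6.680 + 12.31 = 18.99 mol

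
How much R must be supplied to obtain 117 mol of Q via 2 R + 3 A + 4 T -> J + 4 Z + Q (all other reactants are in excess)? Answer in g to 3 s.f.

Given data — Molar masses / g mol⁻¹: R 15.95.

n(Q) = 117.0 mol
n(R) = (2/1) × 117.0 = 234.0 mol
mass = 234.0 × 15.95 = 3732 g

3730 g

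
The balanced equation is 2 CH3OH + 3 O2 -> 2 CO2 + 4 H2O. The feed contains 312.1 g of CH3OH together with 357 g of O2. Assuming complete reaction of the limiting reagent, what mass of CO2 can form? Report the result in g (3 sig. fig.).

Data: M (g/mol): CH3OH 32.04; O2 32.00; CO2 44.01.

n(CH3OH) = 312.1 / 32.04 = 9.741 mol
n(O2) = 357.0 / 32.00 = 11.16 mol
n/ν for CH3OH = 9.741/2 = 4.871
n/ν for O2 = 11.16/3 = 3.720
Smallest n/ν is O2 → limiting reagent.
n(CO2) = (2/3) × 11.16 = 7.440 mol
mass = 7.440 × 44.01 = 327.4 g

327 g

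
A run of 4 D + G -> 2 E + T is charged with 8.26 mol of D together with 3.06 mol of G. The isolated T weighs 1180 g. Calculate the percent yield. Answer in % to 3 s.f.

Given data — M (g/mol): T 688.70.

83.0 %

n(D) = 8.260 mol
n(G) = 3.060 mol
n/ν for D = 8.260/4 = 2.065
n/ν for G = 3.060/1 = 3.060
Smallest n/ν is D → limiting reagent.
theoretical n(T) = (1/4) × 8.260 = 2.065 mol → 1422 g
% yield = 1180 / 1422 × 100 = 82.98 %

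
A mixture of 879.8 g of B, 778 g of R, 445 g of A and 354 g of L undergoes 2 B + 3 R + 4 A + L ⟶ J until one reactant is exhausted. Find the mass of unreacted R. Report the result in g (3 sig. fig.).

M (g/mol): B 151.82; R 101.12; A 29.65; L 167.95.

n(B) = 879.8 / 151.82 = 5.795 mol
n(R) = 778.0 / 101.12 = 7.694 mol
n(A) = 445.0 / 29.65 = 15.01 mol
n(L) = 354.0 / 167.95 = 2.108 mol
n/ν for B = 5.795/2 = 2.898
n/ν for R = 7.694/3 = 2.565
n/ν for A = 15.01/4 = 3.753
n/ν for L = 2.108/1 = 2.108
Smallest n/ν is L → limiting reagent.
R consumed = (3/1) × 2.108 = 6.324 mol
R remaining = 7.694 − 6.324 = 1.370 mol
mass = 1.370 × 101.12 = 138.5 g

139 g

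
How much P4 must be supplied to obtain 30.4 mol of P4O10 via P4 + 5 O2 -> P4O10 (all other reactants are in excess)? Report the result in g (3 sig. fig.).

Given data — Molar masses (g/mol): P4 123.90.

3770 g

n(P4O10) = 30.40 mol
n(P4) = (1/1) × 30.40 = 30.40 mol
mass = 30.40 × 123.90 = 3767 g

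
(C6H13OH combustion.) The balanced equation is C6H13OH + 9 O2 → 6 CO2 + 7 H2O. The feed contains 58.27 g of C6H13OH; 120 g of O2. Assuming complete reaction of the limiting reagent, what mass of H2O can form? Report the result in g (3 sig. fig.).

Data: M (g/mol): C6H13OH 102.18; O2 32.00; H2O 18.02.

52.6 g

n(C6H13OH) = 58.27 / 102.18 = 0.5703 mol
n(O2) = 120.0 / 32.00 = 3.750 mol
n/ν for C6H13OH = 0.5703/1 = 0.5703
n/ν for O2 = 3.750/9 = 0.4167
Smallest n/ν is O2 → limiting reagent.
n(H2O) = (7/9) × 3.750 = 2.917 mol
mass = 2.917 × 18.02 = 52.56 g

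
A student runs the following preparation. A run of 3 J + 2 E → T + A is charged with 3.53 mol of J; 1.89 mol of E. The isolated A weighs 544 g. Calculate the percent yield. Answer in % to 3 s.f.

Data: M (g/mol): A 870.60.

n(J) = 3.530 mol
n(E) = 1.890 mol
n/ν for J = 3.530/3 = 1.177
n/ν for E = 1.890/2 = 0.9450
Smallest n/ν is E → limiting reagent.
theoretical n(A) = (1/2) × 1.890 = 0.9450 mol → 822.7 g
% yield = 544 / 822.7 × 100 = 66.12 %

66.1 %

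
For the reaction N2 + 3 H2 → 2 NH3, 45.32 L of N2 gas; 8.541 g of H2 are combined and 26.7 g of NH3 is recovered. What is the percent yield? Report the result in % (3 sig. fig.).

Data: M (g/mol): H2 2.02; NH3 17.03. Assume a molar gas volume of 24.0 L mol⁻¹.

n(N2) = 45.32 / 24.0 = 1.888 mol
n(H2) = 8.541 / 2.02 = 4.228 mol
n/ν for N2 = 1.888/1 = 1.888
n/ν for H2 = 4.228/3 = 1.409
Smallest n/ν is H2 → limiting reagent.
theoretical n(NH3) = (2/3) × 4.228 = 2.819 mol → 48.01 g
% yield = 26.7 / 48.01 × 100 = 55.61 %

55.6 %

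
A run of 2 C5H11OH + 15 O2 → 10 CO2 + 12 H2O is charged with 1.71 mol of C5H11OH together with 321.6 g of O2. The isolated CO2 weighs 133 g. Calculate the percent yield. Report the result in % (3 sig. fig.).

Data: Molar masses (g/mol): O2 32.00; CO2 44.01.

n(C5H11OH) = 1.710 mol
n(O2) = 321.6 / 32.00 = 10.05 mol
n/ν for C5H11OH = 1.710/2 = 0.8550
n/ν for O2 = 10.05/15 = 0.6700
Smallest n/ν is O2 → limiting reagent.
theoretical n(CO2) = (10/15) × 10.05 = 6.700 mol → 294.9 g
% yield = 133 / 294.9 × 100 = 45.10 %

45.1 %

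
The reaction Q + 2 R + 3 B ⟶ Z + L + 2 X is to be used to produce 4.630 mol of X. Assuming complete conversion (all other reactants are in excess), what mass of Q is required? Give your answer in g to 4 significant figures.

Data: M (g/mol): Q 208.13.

481.8 g

n(X) = 4.630 mol
n(Q) = (1/2) × 4.630 = 2.315 mol
mass = 2.315 × 208.13 = 481.8 g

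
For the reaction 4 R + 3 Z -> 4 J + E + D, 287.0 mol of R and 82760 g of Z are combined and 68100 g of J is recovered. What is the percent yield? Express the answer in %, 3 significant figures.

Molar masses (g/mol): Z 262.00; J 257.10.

n(R) = 287.0 mol
n(Z) = 82760 / 262.00 = 315.9 mol
n/ν for R = 287.0/4 = 71.75
n/ν for Z = 315.9/3 = 105.3
Smallest n/ν is R → limiting reagent.
theoretical n(J) = (4/4) × 287.0 = 287.0 mol → 73790 g
% yield = 68100 / 73790 × 100 = 92.29 %

92.3 %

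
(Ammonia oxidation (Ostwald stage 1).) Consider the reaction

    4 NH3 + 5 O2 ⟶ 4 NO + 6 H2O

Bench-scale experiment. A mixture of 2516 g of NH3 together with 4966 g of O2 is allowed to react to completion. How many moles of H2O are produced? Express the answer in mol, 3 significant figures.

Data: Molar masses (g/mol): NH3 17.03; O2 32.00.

n(NH3) = 2516 / 17.03 = 147.7 mol
n(O2) = 4966 / 32.00 = 155.2 mol
n/ν → NH3: 36.93, O2: 31.04; O2 is limiting.
n(H2O) = (6/5) × 155.2 = 186.2 mol

186 mol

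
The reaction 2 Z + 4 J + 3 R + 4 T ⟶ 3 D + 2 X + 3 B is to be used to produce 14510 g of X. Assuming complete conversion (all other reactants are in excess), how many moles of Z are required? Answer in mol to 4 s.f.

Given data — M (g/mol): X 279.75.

51.87 mol

n(X) = 14510 / 279.75 = 51.87 mol
n(Z) = (2/2) × 51.87 = 51.87 mol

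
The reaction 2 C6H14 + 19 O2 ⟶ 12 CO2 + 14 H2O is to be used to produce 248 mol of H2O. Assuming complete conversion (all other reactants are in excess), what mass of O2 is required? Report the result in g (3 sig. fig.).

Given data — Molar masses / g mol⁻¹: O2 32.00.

n(H2O) = 248.0 mol
n(O2) = (19/14) × 248.0 = 336.6 mol
mass = 336.6 × 32.00 = 10770 g

10800 g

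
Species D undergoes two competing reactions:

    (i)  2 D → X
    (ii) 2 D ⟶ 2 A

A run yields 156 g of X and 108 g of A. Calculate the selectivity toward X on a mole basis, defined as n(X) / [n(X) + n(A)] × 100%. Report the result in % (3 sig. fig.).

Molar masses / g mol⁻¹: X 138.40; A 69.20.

n(X) = 156 / 138.40 = 1.127 mol
n(A) = 108 / 69.20 = 1.561 mol
selectivity = 1.127/(1.127+1.561) × 100 = 41.93 %

41.9 %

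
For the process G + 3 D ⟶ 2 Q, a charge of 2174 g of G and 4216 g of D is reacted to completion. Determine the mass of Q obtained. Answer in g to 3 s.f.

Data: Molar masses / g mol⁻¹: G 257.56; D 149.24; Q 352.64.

n(G) = 2174 / 257.56 = 8.441 mol
n(D) = 4216 / 149.24 = 28.25 mol
n/ν → G: 8.441, D: 9.417; G is limiting.
n(Q) = (2/1) × 8.441 = 16.88 mol
mass = 16.88 × 352.64 = 5953 g

5950 g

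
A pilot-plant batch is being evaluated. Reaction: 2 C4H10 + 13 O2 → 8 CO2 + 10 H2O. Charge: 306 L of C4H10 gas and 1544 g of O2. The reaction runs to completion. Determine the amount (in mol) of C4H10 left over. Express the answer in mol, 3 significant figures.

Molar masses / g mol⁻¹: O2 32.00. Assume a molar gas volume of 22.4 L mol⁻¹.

n(C4H10) = 306.0 / 22.4 = 13.66 mol
n(O2) = 1544 / 32.00 = 48.25 mol
n/ν for C4H10 = 13.66/2 = 6.830
n/ν for O2 = 48.25/13 = 3.712
Smallest n/ν is O2 → limiting reagent.
C4H10 consumed = (2/13) × 48.25 = 7.423 mol
C4H10 remaining = 13.66 − 7.423 = 6.237 mol

6.24 mol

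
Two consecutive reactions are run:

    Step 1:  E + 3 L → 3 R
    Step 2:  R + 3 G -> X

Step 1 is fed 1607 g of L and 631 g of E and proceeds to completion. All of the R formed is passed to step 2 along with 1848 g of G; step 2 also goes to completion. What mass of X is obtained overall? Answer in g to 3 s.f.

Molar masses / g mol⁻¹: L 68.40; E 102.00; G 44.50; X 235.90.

Step 1:
n(L) = 1607 / 68.40 = 23.49 mol
n(E) = 631.0 / 102.00 = 6.186 mol
n/ν for L = 23.49/3 = 7.830
n/ν for E = 6.186/1 = 6.186
Smallest n/ν is E → limiting reagent.
n(R) produced = (3/1) × 6.186 = 18.56 mol
Step 2:
n(R) available = 18.56 mol
n(G) = 1848 / 44.50 = 41.53 mol
n/ν for R = 18.56/1 = 18.56
n/ν for G = 41.53/3 = 13.84
Smallest n/ν is G → limiting reagent.
n(X) = (1/3) × 41.53 = 13.84 mol
mass = 13.84 × 235.90 = 3265 g

3270 g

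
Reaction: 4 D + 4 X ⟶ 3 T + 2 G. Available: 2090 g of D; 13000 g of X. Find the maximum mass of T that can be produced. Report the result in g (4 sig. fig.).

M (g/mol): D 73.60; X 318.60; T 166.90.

3555 g

n(D) = 2090 / 73.60 = 28.40 mol
n(X) = 13000 / 318.60 = 40.80 mol
n/ν for D = 28.40/4 = 7.100
n/ν for X = 40.80/4 = 10.20
Smallest n/ν is D → limiting reagent.
n(T) = (3/4) × 28.40 = 21.30 mol
mass = 21.30 × 166.90 = 3555 g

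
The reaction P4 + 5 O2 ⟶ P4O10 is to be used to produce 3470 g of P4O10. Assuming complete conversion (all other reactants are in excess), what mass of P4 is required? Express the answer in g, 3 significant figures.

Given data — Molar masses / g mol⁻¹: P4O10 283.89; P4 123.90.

n(P4O10) = 3470 / 283.89 = 12.22 mol
n(P4) = (1/1) × 12.22 = 12.22 mol
mass = 12.22 × 123.90 = 1514 g

1510 g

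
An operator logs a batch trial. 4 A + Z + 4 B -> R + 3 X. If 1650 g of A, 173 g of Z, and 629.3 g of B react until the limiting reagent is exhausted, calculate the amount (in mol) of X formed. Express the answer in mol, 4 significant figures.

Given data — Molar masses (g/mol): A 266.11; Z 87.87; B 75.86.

4.650 mol

n(A) = 1650 / 266.11 = 6.200 mol
n(Z) = 173.0 / 87.87 = 1.969 mol
n(B) = 629.3 / 75.86 = 8.296 mol
n/ν for A = 6.200/4 = 1.550
n/ν for Z = 1.969/1 = 1.969
n/ν for B = 8.296/4 = 2.074
Smallest n/ν is A → limiting reagent.
n(X) = (3/4) × 6.200 = 4.650 mol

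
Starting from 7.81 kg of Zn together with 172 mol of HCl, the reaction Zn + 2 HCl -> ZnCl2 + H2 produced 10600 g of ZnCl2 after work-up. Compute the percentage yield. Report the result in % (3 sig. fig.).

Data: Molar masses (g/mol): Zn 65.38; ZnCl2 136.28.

90.4 %

n(Zn) = 7.810×1000 / 65.38 = 119.5 mol
n(HCl) = 172.0 mol
n/ν for Zn = 119.5/1 = 119.5
n/ν for HCl = 172.0/2 = 86.00
Smallest n/ν is HCl → limiting reagent.
theoretical n(ZnCl2) = (1/2) × 172.0 = 86.00 mol → 11720 g
% yield = 10600 / 11720 × 100 = 90.44 %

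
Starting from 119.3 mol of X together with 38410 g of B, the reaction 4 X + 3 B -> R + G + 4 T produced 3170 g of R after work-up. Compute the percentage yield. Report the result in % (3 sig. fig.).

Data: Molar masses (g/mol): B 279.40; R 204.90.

n(X) = 119.3 mol
n(B) = 38410 / 279.40 = 137.5 mol
n/ν → X: 29.83, B: 45.83; X is limiting.
theoretical n(R) = (1/4) × 119.3 = 29.83 mol → 6112 g
% yield = 3170 / 6112 × 100 = 51.87 %

51.9 %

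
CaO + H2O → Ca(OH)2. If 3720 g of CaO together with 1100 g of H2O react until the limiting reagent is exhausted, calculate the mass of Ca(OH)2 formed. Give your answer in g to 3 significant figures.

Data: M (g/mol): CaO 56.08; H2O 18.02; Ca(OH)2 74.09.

n(CaO) = 3720 / 56.08 = 66.33 mol
n(H2O) = 1100 / 18.02 = 61.04 mol
n/ν → CaO: 66.33, H2O: 61.04; H2O is limiting.
n(Ca(OH)2) = (1/1) × 61.04 = 61.04 mol
mass = 61.04 × 74.09 = 4522 g

4520 g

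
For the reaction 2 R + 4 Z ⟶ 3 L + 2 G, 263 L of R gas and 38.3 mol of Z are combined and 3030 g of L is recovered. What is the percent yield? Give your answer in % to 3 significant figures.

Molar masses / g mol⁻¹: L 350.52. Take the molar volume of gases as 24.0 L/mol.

52.6 %

n(R) = 263.0 / 24.0 = 10.96 mol
n(Z) = 38.30 mol
n/ν for R = 10.96/2 = 5.480
n/ν for Z = 38.30/4 = 9.575
Smallest n/ν is R → limiting reagent.
theoretical n(L) = (3/2) × 10.96 = 16.44 mol → 5763 g
% yield = 3030 / 5763 × 100 = 52.58 %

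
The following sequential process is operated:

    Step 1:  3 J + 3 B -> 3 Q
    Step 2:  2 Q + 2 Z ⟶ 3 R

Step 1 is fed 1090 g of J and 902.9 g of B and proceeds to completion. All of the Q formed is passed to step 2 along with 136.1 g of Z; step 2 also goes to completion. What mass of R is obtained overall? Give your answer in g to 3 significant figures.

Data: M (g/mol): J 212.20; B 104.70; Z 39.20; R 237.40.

1240 g

Step 1:
n(J) = 1090 / 212.20 = 5.137 mol
n(B) = 902.9 / 104.70 = 8.624 mol
n/ν for J = 5.137/3 = 1.712
n/ν for B = 8.624/3 = 2.875
Smallest n/ν is J → limiting reagent.
n(Q) produced = (3/3) × 5.137 = 5.137 mol
Step 2:
n(Q) available = 5.137 mol
n(Z) = 136.1 / 39.20 = 3.472 mol
n/ν for Q = 5.137/2 = 2.569
n/ν for Z = 3.472/2 = 1.736
Smallest n/ν is Z → limiting reagent.
n(R) = (3/2) × 3.472 = 5.208 mol
mass = 5.208 × 237.40 = 1236 g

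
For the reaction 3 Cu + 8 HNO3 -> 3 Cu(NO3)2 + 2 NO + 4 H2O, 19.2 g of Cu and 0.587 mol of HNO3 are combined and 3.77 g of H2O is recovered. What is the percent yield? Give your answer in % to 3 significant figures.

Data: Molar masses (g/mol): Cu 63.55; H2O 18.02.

n(Cu) = 19.20 / 63.55 = 0.3021 mol
n(HNO3) = 0.5870 mol
n/ν for Cu = 0.3021/3 = 0.1007
n/ν for HNO3 = 0.5870/8 = 0.07338
Smallest n/ν is HNO3 → limiting reagent.
theoretical n(H2O) = (4/8) × 0.5870 = 0.2935 mol → 5.289 g
% yield = 3.77 / 5.289 × 100 = 71.28 %

71.3 %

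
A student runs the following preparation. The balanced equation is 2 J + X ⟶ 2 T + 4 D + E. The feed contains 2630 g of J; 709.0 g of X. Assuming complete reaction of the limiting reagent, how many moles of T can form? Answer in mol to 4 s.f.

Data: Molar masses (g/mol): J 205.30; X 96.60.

n(J) = 2630 / 205.30 = 12.81 mol
n(X) = 709.0 / 96.60 = 7.340 mol
n/ν → J: 6.405, X: 7.340; J is limiting.
n(T) = (2/2) × 12.81 = 12.81 mol

12.81 mol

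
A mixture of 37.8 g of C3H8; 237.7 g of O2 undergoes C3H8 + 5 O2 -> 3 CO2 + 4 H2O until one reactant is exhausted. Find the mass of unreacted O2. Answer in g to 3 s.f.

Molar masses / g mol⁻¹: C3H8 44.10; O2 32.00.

101 g

n(C3H8) = 37.80 / 44.10 = 0.8571 mol
n(O2) = 237.7 / 32.00 = 7.428 mol
n/ν for C3H8 = 0.8571/1 = 0.8571
n/ν for O2 = 7.428/5 = 1.486
Smallest n/ν is C3H8 → limiting reagent.
O2 consumed = (5/1) × 0.8571 = 4.286 mol
O2 remaining = 7.428 − 4.286 = 3.142 mol
mass = 3.142 × 32.00 = 100.5 g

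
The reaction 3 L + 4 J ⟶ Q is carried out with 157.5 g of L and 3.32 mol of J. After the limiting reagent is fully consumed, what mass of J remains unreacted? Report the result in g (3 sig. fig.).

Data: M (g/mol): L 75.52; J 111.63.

n(L) = 157.5 / 75.52 = 2.086 mol
n(J) = 3.320 mol
n/ν for L = 2.086/3 = 0.6953
n/ν for J = 3.320/4 = 0.8300
Smallest n/ν is L → limiting reagent.
J consumed = (4/3) × 2.086 = 2.781 mol
J remaining = 3.320 − 2.781 = 0.5390 mol
mass = 0.5390 × 111.63 = 60.17 g

60.2 g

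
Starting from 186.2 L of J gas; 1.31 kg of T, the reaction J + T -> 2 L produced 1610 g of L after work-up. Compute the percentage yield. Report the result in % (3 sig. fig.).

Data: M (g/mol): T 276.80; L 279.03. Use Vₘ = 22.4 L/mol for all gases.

n(J) = 186.2 / 22.4 = 8.313 mol
n(T) = 1.310×1000 / 276.80 = 4.733 mol
n/ν → J: 8.313, T: 4.733; T is limiting.
theoretical n(L) = (2/1) × 4.733 = 9.466 mol → 2641 g
% yield = 1610 / 2641 × 100 = 60.96 %

61.0 %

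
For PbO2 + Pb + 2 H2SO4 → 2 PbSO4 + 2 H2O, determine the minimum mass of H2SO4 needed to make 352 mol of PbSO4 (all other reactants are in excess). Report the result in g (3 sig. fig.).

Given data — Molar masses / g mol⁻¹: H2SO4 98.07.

n(PbSO4) = 352.0 mol
n(H2SO4) = (2/2) × 352.0 = 352.0 mol
mass = 352.0 × 98.07 = 34520 g

34500 g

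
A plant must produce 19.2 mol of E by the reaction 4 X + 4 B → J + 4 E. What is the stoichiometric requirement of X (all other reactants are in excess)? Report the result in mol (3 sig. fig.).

19.2 mol

n(E) = 19.20 mol
n(X) = (4/4) × 19.20 = 19.20 mol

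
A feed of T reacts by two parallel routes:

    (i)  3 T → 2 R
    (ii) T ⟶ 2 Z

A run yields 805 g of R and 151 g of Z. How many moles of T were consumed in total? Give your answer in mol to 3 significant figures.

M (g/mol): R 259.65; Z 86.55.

5.52 mol

n(R) = 805 / 259.65 = 3.100 mol
n(Z) = 151 / 86.55 = 1.745 mol
n(T) via (i) = (3/2)×3.100 = 4.650 mol
n(T) via (ii) = (1/2)×1.745 = 0.8725 mol
total n(T) = 4.650 + 0.8725 = 5.523 mol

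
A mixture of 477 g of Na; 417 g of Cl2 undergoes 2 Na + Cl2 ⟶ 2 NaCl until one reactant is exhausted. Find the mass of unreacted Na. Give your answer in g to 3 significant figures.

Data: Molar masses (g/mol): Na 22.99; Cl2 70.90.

207 g

n(Na) = 477.0 / 22.99 = 20.75 mol
n(Cl2) = 417.0 / 70.90 = 5.882 mol
n/ν for Na = 20.75/2 = 10.38
n/ν for Cl2 = 5.882/1 = 5.882
Smallest n/ν is Cl2 → limiting reagent.
Na consumed = (2/1) × 5.882 = 11.76 mol
Na remaining = 20.75 − 11.76 = 8.990 mol
mass = 8.990 × 22.99 = 206.7 g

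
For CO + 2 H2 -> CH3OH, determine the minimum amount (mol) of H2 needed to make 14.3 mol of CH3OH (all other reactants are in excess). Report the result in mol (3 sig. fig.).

28.6 mol

n(CH3OH) = 14.30 mol
n(H2) = (2/1) × 14.30 = 28.60 mol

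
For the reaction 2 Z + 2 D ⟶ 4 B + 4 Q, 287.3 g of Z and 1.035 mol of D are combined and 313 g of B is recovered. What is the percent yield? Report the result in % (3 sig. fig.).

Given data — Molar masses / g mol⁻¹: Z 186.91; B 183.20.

n(Z) = 287.3 / 186.91 = 1.537 mol
n(D) = 1.035 mol
n/ν for Z = 1.537/2 = 0.7685
n/ν for D = 1.035/2 = 0.5175
Smallest n/ν is D → limiting reagent.
theoretical n(B) = (4/2) × 1.035 = 2.070 mol → 379.2 g
% yield = 313 / 379.2 × 100 = 82.54 %

82.5 %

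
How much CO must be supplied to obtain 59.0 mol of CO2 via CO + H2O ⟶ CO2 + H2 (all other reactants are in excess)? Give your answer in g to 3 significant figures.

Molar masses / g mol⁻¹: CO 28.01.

1650 g

n(CO2) = 59.00 mol
n(CO) = (1/1) × 59.00 = 59.00 mol
mass = 59.00 × 28.01 = 1653 g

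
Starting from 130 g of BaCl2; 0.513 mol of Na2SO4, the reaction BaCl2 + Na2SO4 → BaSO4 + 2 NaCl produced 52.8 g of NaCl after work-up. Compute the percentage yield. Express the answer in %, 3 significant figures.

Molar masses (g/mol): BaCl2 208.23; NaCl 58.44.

88.1 %

n(BaCl2) = 130.0 / 208.23 = 0.6243 mol
n(Na2SO4) = 0.5130 mol
n/ν → BaCl2: 0.6243, Na2SO4: 0.5130; Na2SO4 is limiting.
theoretical n(NaCl) = (2/1) × 0.5130 = 1.026 mol → 59.96 g
% yield = 52.8 / 59.96 × 100 = 88.06 %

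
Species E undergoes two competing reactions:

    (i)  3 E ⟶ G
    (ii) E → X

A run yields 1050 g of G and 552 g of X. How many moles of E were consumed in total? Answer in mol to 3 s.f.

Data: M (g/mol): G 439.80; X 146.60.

n(G) = 1050 / 439.80 = 2.387 mol
n(X) = 552 / 146.60 = 3.765 mol
n(E) via (i) = (3/1)×2.387 = 7.161 mol
n(E) via (ii) = (1/1)×3.765 = 3.765 mol
total n(E) = 7.161 + 3.765 = 10.93 mol

10.9 mol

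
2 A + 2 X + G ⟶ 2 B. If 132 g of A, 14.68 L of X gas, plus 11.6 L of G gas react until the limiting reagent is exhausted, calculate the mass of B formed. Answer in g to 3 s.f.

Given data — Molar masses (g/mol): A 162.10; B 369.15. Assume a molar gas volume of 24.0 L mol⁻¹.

226 g

n(A) = 132.0 / 162.10 = 0.8143 mol
n(X) = 14.68 / 24.0 = 0.6117 mol
n(G) = 11.60 / 24.0 = 0.4833 mol
n/ν for A = 0.8143/2 = 0.4072
n/ν for X = 0.6117/2 = 0.3059
n/ν for G = 0.4833/1 = 0.4833
Smallest n/ν is X → limiting reagent.
n(B) = (2/2) × 0.6117 = 0.6117 mol
mass = 0.6117 × 369.15 = 225.8 g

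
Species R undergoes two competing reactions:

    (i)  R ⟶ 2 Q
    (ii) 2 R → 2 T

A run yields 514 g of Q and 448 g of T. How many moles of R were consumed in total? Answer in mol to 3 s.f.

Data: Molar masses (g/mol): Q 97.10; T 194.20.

4.95 mol

n(Q) = 514 / 97.10 = 5.294 mol
n(T) = 448 / 194.20 = 2.307 mol
n(R) via (i) = (1/2)×5.294 = 2.647 mol
n(R) via (ii) = (2/2)×2.307 = 2.307 mol
total n(R) = 2.647 + 2.307 = 4.954 mol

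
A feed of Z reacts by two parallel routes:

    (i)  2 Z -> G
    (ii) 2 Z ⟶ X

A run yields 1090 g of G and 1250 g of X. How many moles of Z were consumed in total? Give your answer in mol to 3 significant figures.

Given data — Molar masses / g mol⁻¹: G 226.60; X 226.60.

20.7 mol

n(G) = 1090 / 226.60 = 4.810 mol
n(X) = 1250 / 226.60 = 5.516 mol
n(Z) via (i) = (2/1)×4.810 = 9.620 mol
n(Z) via (ii) = (2/1)×5.516 = 11.03 mol
total n(Z) = 9.620 + 11.03 = 20.65 mol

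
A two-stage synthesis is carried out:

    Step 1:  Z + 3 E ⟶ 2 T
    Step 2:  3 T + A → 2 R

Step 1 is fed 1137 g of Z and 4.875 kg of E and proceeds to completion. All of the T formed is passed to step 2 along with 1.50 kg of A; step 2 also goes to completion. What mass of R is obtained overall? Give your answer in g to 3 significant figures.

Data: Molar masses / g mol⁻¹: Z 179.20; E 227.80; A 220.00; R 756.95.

6400 g

Step 1:
n(Z) = 1137 / 179.20 = 6.345 mol
n(E) = 4.875×1000 / 227.80 = 21.40 mol
n/ν → Z: 6.345, E: 7.133; Z is limiting.
n(T) produced = (2/1) × 6.345 = 12.69 mol
Step 2:
n(T) available = 12.69 mol
n(A) = 1.500×1000 / 220.00 = 6.818 mol
n/ν → T: 4.230, A: 6.818; T is limiting.
n(R) = (2/3) × 12.69 = 8.460 mol
mass = 8.460 × 756.95 = 6404 g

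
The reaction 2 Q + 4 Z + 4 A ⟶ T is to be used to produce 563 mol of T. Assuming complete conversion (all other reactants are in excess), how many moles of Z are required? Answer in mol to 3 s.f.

2250 mol

n(T) = 563.0 mol
n(Z) = (4/1) × 563.0 = 2252 mol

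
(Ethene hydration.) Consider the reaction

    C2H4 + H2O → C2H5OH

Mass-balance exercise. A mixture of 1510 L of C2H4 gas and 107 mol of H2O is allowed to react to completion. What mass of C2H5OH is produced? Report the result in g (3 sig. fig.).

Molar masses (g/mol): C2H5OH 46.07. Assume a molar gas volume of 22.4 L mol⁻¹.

n(C2H4) = 1510 / 22.4 = 67.41 mol
n(H2O) = 107.0 mol
n/ν → C2H4: 67.41, H2O: 107.0; C2H4 is limiting.
n(C2H5OH) = (1/1) × 67.41 = 67.41 mol
mass = 67.41 × 46.07 = 3106 g

3110 g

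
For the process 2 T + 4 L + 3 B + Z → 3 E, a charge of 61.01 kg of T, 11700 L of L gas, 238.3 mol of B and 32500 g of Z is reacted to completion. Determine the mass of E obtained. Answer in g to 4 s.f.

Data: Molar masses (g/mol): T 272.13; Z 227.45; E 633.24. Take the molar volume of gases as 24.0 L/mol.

n(T) = 61.01×1000 / 272.13 = 224.2 mol
n(L) = 11700 / 24.0 = 487.5 mol
n(B) = 238.3 mol
n(Z) = 32500 / 227.45 = 142.9 mol
n/ν for T = 224.2/2 = 112.1
n/ν for L = 487.5/4 = 121.9
n/ν for B = 238.3/3 = 79.43
n/ν for Z = 142.9/1 = 142.9
Smallest n/ν is B → limiting reagent.
n(E) = (3/3) × 238.3 = 238.3 mol
mass = 238.3 × 633.24 = 150900 g

150900 g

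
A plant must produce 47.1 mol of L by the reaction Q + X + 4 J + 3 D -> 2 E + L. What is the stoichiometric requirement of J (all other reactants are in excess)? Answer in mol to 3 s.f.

n(L) = 47.10 mol
n(J) = (4/1) × 47.10 = 188.4 mol

188 mol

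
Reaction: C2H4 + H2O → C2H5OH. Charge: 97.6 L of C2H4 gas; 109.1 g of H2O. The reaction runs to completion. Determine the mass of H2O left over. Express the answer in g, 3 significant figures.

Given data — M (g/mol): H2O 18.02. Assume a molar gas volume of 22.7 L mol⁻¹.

n(C2H4) = 97.60 / 22.7 = 4.300 mol
n(H2O) = 109.1 / 18.02 = 6.054 mol
n/ν → C2H4: 4.300, H2O: 6.054; C2H4 is limiting.
H2O consumed = (1/1) × 4.300 = 4.300 mol
H2O remaining = 6.054 − 4.300 = 1.754 mol
mass = 1.754 × 18.02 = 31.61 g

31.6 g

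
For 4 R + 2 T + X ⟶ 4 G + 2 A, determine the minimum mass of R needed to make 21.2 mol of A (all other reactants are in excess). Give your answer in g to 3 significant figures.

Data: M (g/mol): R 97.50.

4130 g

n(A) = 21.20 mol
n(R) = (4/2) × 21.20 = 42.40 mol
mass = 42.40 × 97.50 = 4134 g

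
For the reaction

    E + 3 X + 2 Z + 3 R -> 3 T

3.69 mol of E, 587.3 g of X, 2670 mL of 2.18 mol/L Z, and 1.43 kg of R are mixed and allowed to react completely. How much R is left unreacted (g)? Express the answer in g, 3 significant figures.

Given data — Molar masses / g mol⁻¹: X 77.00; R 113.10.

567 g

n(E) = 3.690 mol
n(X) = 587.3 / 77.00 = 7.627 mol
n(Z) = 2.18 × 2670/1000 = 5.821 mol
n(R) = 1.430×1000 / 113.10 = 12.64 mol
n/ν → E: 3.690, X: 2.542, Z: 2.911, R: 4.213; X is limiting.
R consumed = (3/3) × 7.627 = 7.627 mol
R remaining = 12.64 − 7.627 = 5.013 mol
mass = 5.013 × 113.10 = 567.0 g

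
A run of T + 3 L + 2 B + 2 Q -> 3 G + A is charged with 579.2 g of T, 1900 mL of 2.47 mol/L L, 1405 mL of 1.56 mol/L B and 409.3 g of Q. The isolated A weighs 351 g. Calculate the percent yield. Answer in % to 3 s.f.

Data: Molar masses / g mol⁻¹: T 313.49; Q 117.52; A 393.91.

n(T) = 579.2 / 313.49 = 1.848 mol
n(L) = 2.47 × 1900/1000 = 4.693 mol
n(B) = 1.56 × 1405/1000 = 2.192 mol
n(Q) = 409.3 / 117.52 = 3.483 mol
n/ν for T = 1.848/1 = 1.848
n/ν for L = 4.693/3 = 1.564
n/ν for B = 2.192/2 = 1.096
n/ν for Q = 3.483/2 = 1.742
Smallest n/ν is B → limiting reagent.
theoretical n(A) = (1/2) × 2.192 = 1.096 mol → 431.7 g
% yield = 351 / 431.7 × 100 = 81.31 %

81.3 %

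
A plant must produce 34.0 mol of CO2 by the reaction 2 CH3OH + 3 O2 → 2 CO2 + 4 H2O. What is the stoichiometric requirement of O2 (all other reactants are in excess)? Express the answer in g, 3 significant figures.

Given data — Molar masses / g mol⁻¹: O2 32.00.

1630 g

n(CO2) = 34.00 mol
n(O2) = (3/2) × 34.00 = 51.00 mol
mass = 51.00 × 32.00 = 1632 g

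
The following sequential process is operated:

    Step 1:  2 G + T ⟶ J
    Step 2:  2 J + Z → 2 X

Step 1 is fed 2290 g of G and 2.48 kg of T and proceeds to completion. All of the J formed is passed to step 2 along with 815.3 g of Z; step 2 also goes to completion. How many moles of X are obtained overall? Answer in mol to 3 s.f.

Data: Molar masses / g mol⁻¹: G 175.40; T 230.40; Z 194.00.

Step 1:
n(G) = 2290 / 175.40 = 13.06 mol
n(T) = 2.480×1000 / 230.40 = 10.76 mol
n/ν for G = 13.06/2 = 6.530
n/ν for T = 10.76/1 = 10.76
Smallest n/ν is G → limiting reagent.
n(J) produced = (1/2) × 13.06 = 6.530 mol
Step 2:
n(J) available = 6.530 mol
n(Z) = 815.3 / 194.00 = 4.203 mol
n/ν for J = 6.530/2 = 3.265
n/ν for Z = 4.203/1 = 4.203
Smallest n/ν is J → limiting reagent.
n(X) = (2/2) × 6.530 = 6.530 mol

6.53 mol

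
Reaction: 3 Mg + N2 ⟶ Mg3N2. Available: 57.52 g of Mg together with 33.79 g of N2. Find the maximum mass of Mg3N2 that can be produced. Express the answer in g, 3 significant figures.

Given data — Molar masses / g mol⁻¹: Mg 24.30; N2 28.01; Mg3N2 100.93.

n(Mg) = 57.52 / 24.30 = 2.367 mol
n(N2) = 33.79 / 28.01 = 1.206 mol
n/ν → Mg: 0.7890, N2: 1.206; Mg is limiting.
n(Mg3N2) = (1/3) × 2.367 = 0.7890 mol
mass = 0.7890 × 100.93 = 79.63 g

79.6 g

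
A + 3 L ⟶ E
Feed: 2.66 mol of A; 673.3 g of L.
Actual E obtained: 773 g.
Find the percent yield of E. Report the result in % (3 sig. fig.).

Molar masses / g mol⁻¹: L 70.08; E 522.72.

55.6 %

n(A) = 2.660 mol
n(L) = 673.3 / 70.08 = 9.608 mol
n/ν for A = 2.660/1 = 2.660
n/ν for L = 9.608/3 = 3.203
Smallest n/ν is A → limiting reagent.
theoretical n(E) = (1/1) × 2.660 = 2.660 mol → 1390 g
% yield = 773 / 1390 × 100 = 55.61 %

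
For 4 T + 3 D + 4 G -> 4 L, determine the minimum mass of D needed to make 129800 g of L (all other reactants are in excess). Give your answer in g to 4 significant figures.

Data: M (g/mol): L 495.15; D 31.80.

n(L) = 129800 / 495.15 = 262.1 mol
n(D) = (3/4) × 262.1 = 196.6 mol
mass = 196.6 × 31.80 = 6252 g

6252 g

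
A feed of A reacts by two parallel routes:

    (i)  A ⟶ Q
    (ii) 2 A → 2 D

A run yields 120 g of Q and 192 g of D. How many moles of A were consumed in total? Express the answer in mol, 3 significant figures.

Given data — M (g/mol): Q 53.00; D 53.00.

n(Q) = 120 / 53.00 = 2.264 mol
n(D) = 192 / 53.00 = 3.623 mol
n(A) via (i) = (1/1)×2.264 = 2.264 mol
n(A) via (ii) = (2/2)×3.623 = 3.623 mol
total n(A) = 2.264 + 3.623 = 5.887 mol

5.89 mol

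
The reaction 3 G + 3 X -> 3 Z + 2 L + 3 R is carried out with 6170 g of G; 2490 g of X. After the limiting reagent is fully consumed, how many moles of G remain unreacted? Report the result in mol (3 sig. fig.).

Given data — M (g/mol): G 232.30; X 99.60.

1.56 mol

n(G) = 6170 / 232.30 = 26.56 mol
n(X) = 2490 / 99.60 = 25.00 mol
n/ν for G = 26.56/3 = 8.853
n/ν for X = 25.00/3 = 8.333
Smallest n/ν is X → limiting reagent.
G consumed = (3/3) × 25.00 = 25.00 mol
G remaining = 26.56 − 25.00 = 1.560 mol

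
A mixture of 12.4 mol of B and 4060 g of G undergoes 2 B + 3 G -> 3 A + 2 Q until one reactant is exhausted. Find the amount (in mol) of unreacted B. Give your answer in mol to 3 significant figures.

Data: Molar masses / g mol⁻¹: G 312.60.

n(B) = 12.40 mol
n(G) = 4060 / 312.60 = 12.99 mol
n/ν for B = 12.40/2 = 6.200
n/ν for G = 12.99/3 = 4.330
Smallest n/ν is G → limiting reagent.
B consumed = (2/3) × 12.99 = 8.660 mol
B remaining = 12.40 − 8.660 = 3.740 mol

3.74 mol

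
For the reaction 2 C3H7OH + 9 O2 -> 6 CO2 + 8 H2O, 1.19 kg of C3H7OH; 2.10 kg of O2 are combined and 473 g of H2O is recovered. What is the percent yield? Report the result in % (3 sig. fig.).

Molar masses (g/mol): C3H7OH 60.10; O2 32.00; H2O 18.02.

45.0 %

n(C3H7OH) = 1.190×1000 / 60.10 = 19.80 mol
n(O2) = 2.100×1000 / 32.00 = 65.63 mol
n/ν for C3H7OH = 19.80/2 = 9.900
n/ν for O2 = 65.63/9 = 7.292
Smallest n/ν is O2 → limiting reagent.
theoretical n(H2O) = (8/9) × 65.63 = 58.34 mol → 1051 g
% yield = 473 / 1051 × 100 = 45.00 %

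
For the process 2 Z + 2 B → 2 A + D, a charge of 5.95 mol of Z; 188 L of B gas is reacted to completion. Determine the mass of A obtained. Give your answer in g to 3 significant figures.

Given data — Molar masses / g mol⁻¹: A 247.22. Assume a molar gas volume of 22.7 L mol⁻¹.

n(Z) = 5.950 mol
n(B) = 188.0 / 22.7 = 8.282 mol
n/ν for Z = 5.950/2 = 2.975
n/ν for B = 8.282/2 = 4.141
Smallest n/ν is Z → limiting reagent.
n(A) = (2/2) × 5.950 = 5.950 mol
mass = 5.950 × 247.22 = 1471 g

1470 g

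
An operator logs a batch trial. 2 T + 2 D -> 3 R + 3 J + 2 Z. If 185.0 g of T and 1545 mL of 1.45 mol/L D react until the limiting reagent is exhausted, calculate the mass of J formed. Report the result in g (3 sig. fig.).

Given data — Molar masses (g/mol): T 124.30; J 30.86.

n(T) = 185.0 / 124.30 = 1.488 mol
n(D) = 1.45 × 1545/1000 = 2.240 mol
n/ν for T = 1.488/2 = 0.7440
n/ν for D = 2.240/2 = 1.120
Smallest n/ν is T → limiting reagent.
n(J) = (3/2) × 1.488 = 2.232 mol
mass = 2.232 × 30.86 = 68.88 g

68.9 g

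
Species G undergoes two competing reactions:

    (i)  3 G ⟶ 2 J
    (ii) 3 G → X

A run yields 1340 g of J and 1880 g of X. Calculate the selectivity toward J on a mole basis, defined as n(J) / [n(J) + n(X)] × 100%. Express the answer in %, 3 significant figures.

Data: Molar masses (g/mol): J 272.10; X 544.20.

n(J) = 1340 / 272.10 = 4.925 mol
n(X) = 1880 / 544.20 = 3.455 mol
selectivity = 4.925/(4.925+3.455) × 100 = 58.77 %

58.8 %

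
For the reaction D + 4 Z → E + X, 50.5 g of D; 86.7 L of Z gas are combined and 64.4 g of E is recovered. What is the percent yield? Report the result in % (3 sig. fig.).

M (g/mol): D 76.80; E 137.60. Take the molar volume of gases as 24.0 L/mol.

71.2 %

n(D) = 50.50 / 76.80 = 0.6576 mol
n(Z) = 86.70 / 24.0 = 3.613 mol
n/ν → D: 0.6576, Z: 0.9033; D is limiting.
theoretical n(E) = (1/1) × 0.6576 = 0.6576 mol → 90.49 g
% yield = 64.4 / 90.49 × 100 = 71.17 %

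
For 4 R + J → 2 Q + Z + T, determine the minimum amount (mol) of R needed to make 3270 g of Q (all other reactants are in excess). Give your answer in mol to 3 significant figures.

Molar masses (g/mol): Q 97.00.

n(Q) = 3270 / 97.00 = 33.71 mol
n(R) = (4/2) × 33.71 = 67.42 mol

67.4 mol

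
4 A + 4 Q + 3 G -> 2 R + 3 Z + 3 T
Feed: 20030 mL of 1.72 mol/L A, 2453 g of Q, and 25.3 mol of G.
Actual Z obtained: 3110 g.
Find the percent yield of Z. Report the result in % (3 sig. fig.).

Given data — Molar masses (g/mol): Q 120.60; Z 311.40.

n(A) = 1.72 × 20030/1000 = 34.45 mol
n(Q) = 2453 / 120.60 = 20.34 mol
n(G) = 25.30 mol
n/ν for A = 34.45/4 = 8.613
n/ν for Q = 20.34/4 = 5.085
n/ν for G = 25.30/3 = 8.433
Smallest n/ν is Q → limiting reagent.
theoretical n(Z) = (3/4) × 20.34 = 15.26 mol → 4752 g
% yield = 3110 / 4752 × 100 = 65.45 %

65.5 %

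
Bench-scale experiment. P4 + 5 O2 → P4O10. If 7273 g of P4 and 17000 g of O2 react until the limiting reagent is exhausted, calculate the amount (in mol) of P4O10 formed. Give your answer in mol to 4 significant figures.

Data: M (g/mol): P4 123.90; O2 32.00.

58.70 mol

n(P4) = 7273 / 123.90 = 58.70 mol
n(O2) = 17000 / 32.00 = 531.3 mol
n/ν → P4: 58.70, O2: 106.3; P4 is limiting.
n(P4O10) = (1/1) × 58.70 = 58.70 mol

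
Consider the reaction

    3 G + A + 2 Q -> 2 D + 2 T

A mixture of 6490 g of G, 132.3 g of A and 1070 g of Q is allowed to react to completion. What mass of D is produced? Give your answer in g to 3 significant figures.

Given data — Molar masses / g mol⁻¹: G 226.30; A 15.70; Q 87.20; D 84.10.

n(G) = 6490 / 226.30 = 28.68 mol
n(A) = 132.3 / 15.70 = 8.427 mol
n(Q) = 1070 / 87.20 = 12.27 mol
n/ν for G = 28.68/3 = 9.560
n/ν for A = 8.427/1 = 8.427
n/ν for Q = 12.27/2 = 6.135
Smallest n/ν is Q → limiting reagent.
n(D) = (2/2) × 12.27 = 12.27 mol
mass = 12.27 × 84.10 = 1032 g

1030 g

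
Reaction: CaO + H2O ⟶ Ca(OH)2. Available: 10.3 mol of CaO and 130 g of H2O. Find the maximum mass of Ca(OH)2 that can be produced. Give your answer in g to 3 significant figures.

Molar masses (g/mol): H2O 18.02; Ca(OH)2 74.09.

535 g

n(CaO) = 10.30 mol
n(H2O) = 130.0 / 18.02 = 7.214 mol
n/ν for CaO = 10.30/1 = 10.30
n/ν for H2O = 7.214/1 = 7.214
Smallest n/ν is H2O → limiting reagent.
n(Ca(OH)2) = (1/1) × 7.214 = 7.214 mol
mass = 7.214 × 74.09 = 534.5 g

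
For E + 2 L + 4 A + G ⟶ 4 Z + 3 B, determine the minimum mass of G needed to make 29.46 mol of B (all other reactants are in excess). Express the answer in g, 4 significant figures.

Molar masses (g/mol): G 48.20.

n(B) = 29.46 mol
n(G) = (1/3) × 29.46 = 9.820 mol
mass = 9.820 × 48.20 = 473.3 g

473.3 g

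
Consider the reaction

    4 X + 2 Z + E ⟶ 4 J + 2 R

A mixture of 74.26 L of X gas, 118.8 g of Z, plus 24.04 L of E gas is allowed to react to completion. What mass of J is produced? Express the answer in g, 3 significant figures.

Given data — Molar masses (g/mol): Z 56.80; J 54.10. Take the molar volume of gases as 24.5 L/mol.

n(X) = 74.26 / 24.5 = 3.031 mol
n(Z) = 118.8 / 56.80 = 2.092 mol
n(E) = 24.04 / 24.5 = 0.9812 mol
n/ν for X = 3.031/4 = 0.7578
n/ν for Z = 2.092/2 = 1.046
n/ν for E = 0.9812/1 = 0.9812
Smallest n/ν is X → limiting reagent.
n(J) = (4/4) × 3.031 = 3.031 mol
mass = 3.031 × 54.10 = 164.0 g

164 g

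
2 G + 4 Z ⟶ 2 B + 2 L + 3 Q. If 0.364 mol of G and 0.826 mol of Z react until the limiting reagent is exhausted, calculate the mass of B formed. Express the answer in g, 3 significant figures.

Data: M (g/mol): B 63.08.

n(G) = 0.3640 mol
n(Z) = 0.8260 mol
n/ν → G: 0.1820, Z: 0.2065; G is limiting.
n(B) = (2/2) × 0.3640 = 0.3640 mol
mass = 0.3640 × 63.08 = 22.96 g

23.0 g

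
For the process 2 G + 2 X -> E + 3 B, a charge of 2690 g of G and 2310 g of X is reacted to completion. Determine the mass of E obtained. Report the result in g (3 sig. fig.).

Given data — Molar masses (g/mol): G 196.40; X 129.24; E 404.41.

n(G) = 2690 / 196.40 = 13.70 mol
n(X) = 2310 / 129.24 = 17.87 mol
n/ν for G = 13.70/2 = 6.850
n/ν for X = 17.87/2 = 8.935
Smallest n/ν is G → limiting reagent.
n(E) = (1/2) × 13.70 = 6.850 mol
mass = 6.850 × 404.41 = 2770 g

2770 g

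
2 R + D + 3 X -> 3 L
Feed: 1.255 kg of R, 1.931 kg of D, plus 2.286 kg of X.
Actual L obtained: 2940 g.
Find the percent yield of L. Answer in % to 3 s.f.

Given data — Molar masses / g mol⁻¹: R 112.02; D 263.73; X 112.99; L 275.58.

63.5 %

n(R) = 1.255×1000 / 112.02 = 11.20 mol
n(D) = 1.931×1000 / 263.73 = 7.322 mol
n(X) = 2.286×1000 / 112.99 = 20.23 mol
n/ν for R = 11.20/2 = 5.600
n/ν for D = 7.322/1 = 7.322
n/ν for X = 20.23/3 = 6.743
Smallest n/ν is R → limiting reagent.
theoretical n(L) = (3/2) × 11.20 = 16.80 mol → 4630 g
% yield = 2940 / 4630 × 100 = 63.50 %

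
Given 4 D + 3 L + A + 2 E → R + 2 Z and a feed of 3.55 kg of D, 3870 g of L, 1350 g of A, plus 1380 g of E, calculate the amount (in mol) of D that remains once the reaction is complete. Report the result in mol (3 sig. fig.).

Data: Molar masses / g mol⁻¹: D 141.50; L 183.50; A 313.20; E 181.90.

9.92 mol

n(D) = 3.550×1000 / 141.50 = 25.09 mol
n(L) = 3870 / 183.50 = 21.09 mol
n(A) = 1350 / 313.20 = 4.310 mol
n(E) = 1380 / 181.90 = 7.587 mol
n/ν → D: 6.273, L: 7.030, A: 4.310, E: 3.794; E is limiting.
D consumed = (4/2) × 7.587 = 15.17 mol
D remaining = 25.09 − 15.17 = 9.920 mol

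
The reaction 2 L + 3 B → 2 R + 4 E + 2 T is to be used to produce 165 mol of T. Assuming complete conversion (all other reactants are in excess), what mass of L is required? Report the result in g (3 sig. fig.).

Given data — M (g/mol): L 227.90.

37600 g

n(T) = 165.0 mol
n(L) = (2/2) × 165.0 = 165.0 mol
mass = 165.0 × 227.90 = 37600 g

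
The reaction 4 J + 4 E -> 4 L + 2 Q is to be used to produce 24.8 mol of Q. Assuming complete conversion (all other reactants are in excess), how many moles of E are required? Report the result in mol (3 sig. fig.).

49.6 mol

n(Q) = 24.80 mol
n(E) = (4/2) × 24.80 = 49.60 mol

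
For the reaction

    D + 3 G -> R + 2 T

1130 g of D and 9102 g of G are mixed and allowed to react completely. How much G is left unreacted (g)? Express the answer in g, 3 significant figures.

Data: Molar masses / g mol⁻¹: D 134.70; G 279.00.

2080 g

n(D) = 1130 / 134.70 = 8.389 mol
n(G) = 9102 / 279.00 = 32.62 mol
n/ν → D: 8.389, G: 10.87; D is limiting.
G consumed = (3/1) × 8.389 = 25.17 mol
G remaining = 32.62 − 25.17 = 7.450 mol
mass = 7.450 × 279.00 = 2079 g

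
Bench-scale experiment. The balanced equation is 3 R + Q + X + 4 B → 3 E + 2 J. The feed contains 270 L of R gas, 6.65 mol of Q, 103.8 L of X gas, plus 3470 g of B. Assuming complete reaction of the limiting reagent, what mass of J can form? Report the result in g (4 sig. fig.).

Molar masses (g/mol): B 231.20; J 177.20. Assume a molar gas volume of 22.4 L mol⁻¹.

n(R) = 270.0 / 22.4 = 12.05 mol
n(Q) = 6.650 mol
n(X) = 103.8 / 22.4 = 4.634 mol
n(B) = 3470 / 231.20 = 15.01 mol
n/ν for R = 12.05/3 = 4.017
n/ν for Q = 6.650/1 = 6.650
n/ν for X = 4.634/1 = 4.634
n/ν for B = 15.01/4 = 3.753
Smallest n/ν is B → limiting reagent.
n(J) = (2/4) × 15.01 = 7.505 mol
mass = 7.505 × 177.20 = 1330 g

1330 g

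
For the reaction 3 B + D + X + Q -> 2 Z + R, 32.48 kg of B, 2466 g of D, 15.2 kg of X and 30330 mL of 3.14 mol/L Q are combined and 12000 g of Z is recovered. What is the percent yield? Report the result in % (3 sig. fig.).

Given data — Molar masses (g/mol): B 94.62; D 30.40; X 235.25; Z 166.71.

55.7 %

n(B) = 32.48×1000 / 94.62 = 343.3 mol
n(D) = 2466 / 30.40 = 81.12 mol
n(X) = 15.20×1000 / 235.25 = 64.61 mol
n(Q) = 3.14 × 30330/1000 = 95.24 mol
n/ν for B = 343.3/3 = 114.4
n/ν for D = 81.12/1 = 81.12
n/ν for X = 64.61/1 = 64.61
n/ν for Q = 95.24/1 = 95.24
Smallest n/ν is X → limiting reagent.
theoretical n(Z) = (2/1) × 64.61 = 129.2 mol → 21540 g
% yield = 12000 / 21540 × 100 = 55.71 %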